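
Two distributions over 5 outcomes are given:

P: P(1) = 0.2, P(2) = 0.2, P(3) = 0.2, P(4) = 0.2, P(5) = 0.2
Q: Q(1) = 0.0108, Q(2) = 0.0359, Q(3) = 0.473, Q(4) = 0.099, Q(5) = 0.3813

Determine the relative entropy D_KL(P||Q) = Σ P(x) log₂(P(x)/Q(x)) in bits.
1.1061 bits

D_KL(P||Q) = Σ P(x) log₂(P(x)/Q(x))

Computing term by term:
  P(1)·log₂(P(1)/Q(1)) = 0.2·log₂(0.2/0.0108) = 0.84218
  P(2)·log₂(P(2)/Q(2)) = 0.2·log₂(0.2/0.0359) = 0.49559
  P(3)·log₂(P(3)/Q(3)) = 0.2·log₂(0.2/0.473) = -0.24837
  P(4)·log₂(P(4)/Q(4)) = 0.2·log₂(0.2/0.099) = 0.20290
  P(5)·log₂(P(5)/Q(5)) = 0.2·log₂(0.2/0.3813) = -0.18619

D_KL(P||Q) = 0.84218 + 0.49559 - 0.24837 + 0.20290 - 0.18619 = 1.10611 ≈ 1.1061 bits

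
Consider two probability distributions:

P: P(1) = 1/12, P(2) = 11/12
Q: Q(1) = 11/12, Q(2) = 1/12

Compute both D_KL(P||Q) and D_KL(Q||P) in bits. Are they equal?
D_KL(P||Q) = 2.8829 bits, D_KL(Q||P) = 2.8829 bits. Yes, in this case they are equal (although KL divergence is not symmetric in general).

D_KL(P||Q) = Σ P(x) log₂(P(x)/Q(x))

Computing term by term:
  P(1)·log₂(P(1)/Q(1)) = (1/12)·log₂((1/12)/(11/12)) = -0.28829
  P(2)·log₂(P(2)/Q(2)) = (11/12)·log₂((11/12)/(1/12)) = 3.17115

D_KL(P||Q) = -0.28829 + 3.17115 = 2.88286 ≈ 2.8829 bits

D_KL(Q||P) = Σ Q(x) log₂(Q(x)/P(x))

Computing term by term:
  Q(1)·log₂(Q(1)/P(1)) = (11/12)·log₂((11/12)/(1/12)) = 3.17115
  Q(2)·log₂(Q(2)/P(2)) = (1/12)·log₂((1/12)/(11/12)) = -0.28829

D_KL(Q||P) = 3.17115 - 0.28829 = 2.88286 ≈ 2.8829 bits

These ARE equal here. Q is P with outcomes relabeled (Q(1) = P(2), Q(2) = P(1)) by a relabeling that is its own inverse, so the two sums contain exactly the same terms in a different order. This is a special case — KL divergence is not symmetric in general: D_KL(P||Q) ≠ D_KL(Q||P) for most P, Q.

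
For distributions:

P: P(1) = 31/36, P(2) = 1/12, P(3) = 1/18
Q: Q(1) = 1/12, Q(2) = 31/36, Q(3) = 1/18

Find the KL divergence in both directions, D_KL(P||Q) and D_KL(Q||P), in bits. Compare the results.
D_KL(P||Q) = 2.6205 bits, D_KL(Q||P) = 2.6205 bits. The two directions give exactly the same value for this pair.

D_KL(P||Q) = Σ P(x) log₂(P(x)/Q(x))

Computing term by term:
  P(1)·log₂(P(1)/Q(1)) = (31/36)·log₂((31/36)/(1/12)) = 2.90128
  P(2)·log₂(P(2)/Q(2)) = (1/12)·log₂((1/12)/(31/36)) = -0.28077
  P(3)·log₂(P(3)/Q(3)) = (1/18)·log₂((1/18)/(1/18)) = 0.00000

D_KL(P||Q) = 2.90128 - 0.28077 + 0.00000 = 2.62051 ≈ 2.6205 bits

D_KL(Q||P) = Σ Q(x) log₂(Q(x)/P(x))

Computing term by term:
  Q(1)·log₂(Q(1)/P(1)) = (1/12)·log₂((1/12)/(31/36)) = -0.28077
  Q(2)·log₂(Q(2)/P(2)) = (31/36)·log₂((31/36)/(1/12)) = 2.90128
  Q(3)·log₂(Q(3)/P(3)) = (1/18)·log₂((1/18)/(1/18)) = 0.00000

D_KL(Q||P) = -0.28077 + 2.90128 + 0.00000 = 2.62051 ≈ 2.6205 bits

These ARE equal here. Q is P with outcomes relabeled (Q(1) = P(2), Q(2) = P(1)) by a relabeling that is its own inverse, so the two sums contain exactly the same terms in a different order. This is a special case — KL divergence is not symmetric in general: D_KL(P||Q) ≠ D_KL(Q||P) for most P, Q.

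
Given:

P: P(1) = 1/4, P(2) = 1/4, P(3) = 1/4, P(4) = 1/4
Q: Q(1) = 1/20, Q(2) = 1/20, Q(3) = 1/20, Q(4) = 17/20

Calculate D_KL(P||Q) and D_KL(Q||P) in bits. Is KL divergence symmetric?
D_KL(P||Q) = 1.3001 bits, D_KL(Q||P) = 1.1524 bits. No, KL divergence is not symmetric.

D_KL(P||Q) = Σ P(x) log₂(P(x)/Q(x))

Computing term by term:
  P(1)·log₂(P(1)/Q(1)) = (1/4)·log₂((1/4)/(1/20)) = 0.58048
  P(2)·log₂(P(2)/Q(2)) = (1/4)·log₂((1/4)/(1/20)) = 0.58048
  P(3)·log₂(P(3)/Q(3)) = (1/4)·log₂((1/4)/(1/20)) = 0.58048
  P(4)·log₂(P(4)/Q(4)) = (1/4)·log₂((1/4)/(17/20)) = -0.44138

D_KL(P||Q) = 0.58048 + 0.58048 + 0.58048 - 0.44138 = 1.30006 ≈ 1.3001 bits

D_KL(Q||P) = Σ Q(x) log₂(Q(x)/P(x))

Computing term by term:
  Q(1)·log₂(Q(1)/P(1)) = (1/20)·log₂((1/20)/(1/4)) = -0.11610
  Q(2)·log₂(Q(2)/P(2)) = (1/20)·log₂((1/20)/(1/4)) = -0.11610
  Q(3)·log₂(Q(3)/P(3)) = (1/20)·log₂((1/20)/(1/4)) = -0.11610
  Q(4)·log₂(Q(4)/P(4)) = (17/20)·log₂((17/20)/(1/4)) = 1.50070

D_KL(Q||P) = -0.11610 - 0.11610 - 0.11610 + 1.50070 = 1.15240 ≈ 1.1524 bits

These are NOT equal (difference: 0.1477 bits). KL divergence is asymmetric: D_KL(P||Q) ≠ D_KL(Q||P) in general.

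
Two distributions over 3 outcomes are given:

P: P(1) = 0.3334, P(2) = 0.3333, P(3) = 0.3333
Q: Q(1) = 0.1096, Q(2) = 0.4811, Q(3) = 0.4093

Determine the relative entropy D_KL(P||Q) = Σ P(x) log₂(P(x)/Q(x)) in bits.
0.2599 bits

D_KL(P||Q) = Σ P(x) log₂(P(x)/Q(x))

Computing term by term:
  P(1)·log₂(P(1)/Q(1)) = 0.3334·log₂(0.3334/0.1096) = 0.53511
  P(2)·log₂(P(2)/Q(2)) = 0.3333·log₂(0.3333/0.4811) = -0.17649
  P(3)·log₂(P(3)/Q(3)) = 0.3333·log₂(0.3333/0.4093) = -0.09877

D_KL(P||Q) = 0.53511 - 0.17649 - 0.09877 = 0.25985 ≈ 0.2599 bits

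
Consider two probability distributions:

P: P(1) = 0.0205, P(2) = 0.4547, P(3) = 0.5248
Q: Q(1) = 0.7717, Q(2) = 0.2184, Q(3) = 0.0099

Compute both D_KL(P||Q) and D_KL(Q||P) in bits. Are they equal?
D_KL(P||Q) = 3.3799 bits, D_KL(Q||P) = 3.7516 bits. No, they are not equal.

D_KL(P||Q) = Σ P(x) log₂(P(x)/Q(x))

Computing term by term:
  P(1)·log₂(P(1)/Q(1)) = 0.0205·log₂(0.0205/0.7717) = -0.10730
  P(2)·log₂(P(2)/Q(2)) = 0.4547·log₂(0.4547/0.2184) = 0.48105
  P(3)·log₂(P(3)/Q(3)) = 0.5248·log₂(0.5248/0.0099) = 3.00616

D_KL(P||Q) = -0.10730 + 0.48105 + 3.00616 = 3.37991 ≈ 3.3799 bits

D_KL(Q||P) = Σ Q(x) log₂(Q(x)/P(x))

Computing term by term:
  Q(1)·log₂(Q(1)/P(1)) = 0.7717·log₂(0.7717/0.0205) = 4.03934
  Q(2)·log₂(Q(2)/P(2)) = 0.2184·log₂(0.2184/0.4547) = -0.23105
  Q(3)·log₂(Q(3)/P(3)) = 0.0099·log₂(0.0099/0.5248) = -0.05671

D_KL(Q||P) = 4.03934 - 0.23105 - 0.05671 = 3.75158 ≈ 3.7516 bits

These are NOT equal (difference: 0.3717 bits). KL divergence is asymmetric: D_KL(P||Q) ≠ D_KL(Q||P) in general.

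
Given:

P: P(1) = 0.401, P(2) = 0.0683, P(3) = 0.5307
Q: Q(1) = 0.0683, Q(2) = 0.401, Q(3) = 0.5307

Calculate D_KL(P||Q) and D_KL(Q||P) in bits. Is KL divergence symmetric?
D_KL(P||Q) = 0.8496 bits, D_KL(Q||P) = 0.8496 bits. The two values coincide for this particular pair, but no — KL divergence is not symmetric in general.

D_KL(P||Q) = Σ P(x) log₂(P(x)/Q(x))

Computing term by term:
  P(1)·log₂(P(1)/Q(1)) = 0.401·log₂(0.401/0.0683) = 1.02401
  P(2)·log₂(P(2)/Q(2)) = 0.0683·log₂(0.0683/0.401) = -0.17441
  P(3)·log₂(P(3)/Q(3)) = 0.5307·log₂(0.5307/0.5307) = 0.00000

D_KL(P||Q) = 1.02401 - 0.17441 + 0.00000 = 0.84960 ≈ 0.8496 bits

D_KL(Q||P) = Σ Q(x) log₂(Q(x)/P(x))

Computing term by term:
  Q(1)·log₂(Q(1)/P(1)) = 0.0683·log₂(0.0683/0.401) = -0.17441
  Q(2)·log₂(Q(2)/P(2)) = 0.401·log₂(0.401/0.0683) = 1.02401
  Q(3)·log₂(Q(3)/P(3)) = 0.5307·log₂(0.5307/0.5307) = 0.00000

D_KL(Q||P) = -0.17441 + 1.02401 + 0.00000 = 0.84960 ≈ 0.8496 bits

These ARE equal here. Q is P with outcomes relabeled (Q(1) = P(2), Q(2) = P(1)) by a relabeling that is its own inverse, so the two sums contain exactly the same terms in a different order. This is a special case — KL divergence is not symmetric in general: D_KL(P||Q) ≠ D_KL(Q||P) for most P, Q.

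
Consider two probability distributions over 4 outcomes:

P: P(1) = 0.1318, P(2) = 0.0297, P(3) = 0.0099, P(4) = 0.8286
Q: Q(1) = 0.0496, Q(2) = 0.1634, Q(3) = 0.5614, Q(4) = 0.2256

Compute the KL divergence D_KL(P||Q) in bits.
1.6103 bits

D_KL(P||Q) = Σ P(x) log₂(P(x)/Q(x))

Computing term by term:
  P(1)·log₂(P(1)/Q(1)) = 0.1318·log₂(0.1318/0.0496) = 0.18583
  P(2)·log₂(P(2)/Q(2)) = 0.0297·log₂(0.0297/0.1634) = -0.07306
  P(3)·log₂(P(3)/Q(3)) = 0.0099·log₂(0.0099/0.5614) = -0.05767
  P(4)·log₂(P(4)/Q(4)) = 0.8286·log₂(0.8286/0.2256) = 1.55521

D_KL(P||Q) = 0.18583 - 0.07306 - 0.05767 + 1.55521 = 1.61031 ≈ 1.6103 bits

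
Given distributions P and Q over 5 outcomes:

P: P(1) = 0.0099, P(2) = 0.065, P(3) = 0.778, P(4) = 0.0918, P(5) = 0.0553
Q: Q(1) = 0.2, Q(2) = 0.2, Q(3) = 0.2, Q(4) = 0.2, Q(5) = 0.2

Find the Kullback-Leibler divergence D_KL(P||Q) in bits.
1.1707 bits

D_KL(P||Q) = Σ P(x) log₂(P(x)/Q(x))

Computing term by term:
  P(1)·log₂(P(1)/Q(1)) = 0.0099·log₂(0.0099/0.2) = -0.04293
  P(2)·log₂(P(2)/Q(2)) = 0.065·log₂(0.065/0.2) = -0.10540
  P(3)·log₂(P(3)/Q(3)) = 0.778·log₂(0.778/0.2) = 1.52470
  P(4)·log₂(P(4)/Q(4)) = 0.0918·log₂(0.0918/0.2) = -0.10313
  P(5)·log₂(P(5)/Q(5)) = 0.0553·log₂(0.0553/0.2) = -0.10256

D_KL(P||Q) = -0.04293 - 0.10540 + 1.52470 - 0.10313 - 0.10256 = 1.17068 ≈ 1.1707 bits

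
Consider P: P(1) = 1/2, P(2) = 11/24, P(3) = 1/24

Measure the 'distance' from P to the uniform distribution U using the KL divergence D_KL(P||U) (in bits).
0.3781 bits

U(i) = 1/3 for all i

D_KL(P||U) = Σ P(x) log₂(P(x) / (1/3))
           = Σ P(x) log₂(P(x)) + log₂(3)
           = log₂(3) - H(P)

H(P) = -Σ P(x) log₂(P(x)):
  -P(1)·log₂(P(1)) = -(1/2)·log₂(1/2) = 0.50000
  -P(2)·log₂(P(2)) = -(11/24)·log₂(11/24) = 0.51587
  -P(3)·log₂(P(3)) = -(1/24)·log₂(1/24) = 0.19104
H(P) = 0.50000 + 0.51587 + 0.19104 = 1.20691 bits

log₂(3) = 1.58496 bits

D_KL(P||U) = 1.58496 - 1.20691 = 0.37805 ≈ 0.3781 bits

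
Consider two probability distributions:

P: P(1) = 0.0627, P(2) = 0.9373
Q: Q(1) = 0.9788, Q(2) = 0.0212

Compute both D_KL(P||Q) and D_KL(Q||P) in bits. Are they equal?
D_KL(P||Q) = 4.8751 bits, D_KL(Q||P) = 3.7645 bits. No, they are not equal.

D_KL(P||Q) = Σ P(x) log₂(P(x)/Q(x))

Computing term by term:
  P(1)·log₂(P(1)/Q(1)) = 0.0627·log₂(0.0627/0.9788) = -0.24857
  P(2)·log₂(P(2)/Q(2)) = 0.9373·log₂(0.9373/0.0212) = 5.12363

D_KL(P||Q) = -0.24857 + 5.12363 = 4.87506 ≈ 4.8751 bits

D_KL(Q||P) = Σ Q(x) log₂(Q(x)/P(x))

Computing term by term:
  Q(1)·log₂(Q(1)/P(1)) = 0.9788·log₂(0.9788/0.0627) = 3.88043
  Q(2)·log₂(Q(2)/P(2)) = 0.0212·log₂(0.0212/0.9373) = -0.11589

D_KL(Q||P) = 3.88043 - 0.11589 = 3.76454 ≈ 3.7645 bits

These are NOT equal (difference: 1.1106 bits). KL divergence is asymmetric: D_KL(P||Q) ≠ D_KL(Q||P) in general.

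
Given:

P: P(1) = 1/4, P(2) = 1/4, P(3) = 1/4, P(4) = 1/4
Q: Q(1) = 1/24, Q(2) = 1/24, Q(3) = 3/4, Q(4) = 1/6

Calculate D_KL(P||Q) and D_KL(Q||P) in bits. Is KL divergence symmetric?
D_KL(P||Q) = 1.0425 bits, D_KL(Q||P) = 0.8758 bits. No, KL divergence is not symmetric.

D_KL(P||Q) = Σ P(x) log₂(P(x)/Q(x))

Computing term by term:
  P(1)·log₂(P(1)/Q(1)) = (1/4)·log₂((1/4)/(1/24)) = 0.64624
  P(2)·log₂(P(2)/Q(2)) = (1/4)·log₂((1/4)/(1/24)) = 0.64624
  P(3)·log₂(P(3)/Q(3)) = (1/4)·log₂((1/4)/(3/4)) = -0.39624
  P(4)·log₂(P(4)/Q(4)) = (1/4)·log₂((1/4)/(1/6)) = 0.14624

D_KL(P||Q) = 0.64624 + 0.64624 - 0.39624 + 0.14624 = 1.04248 ≈ 1.0425 bits

D_KL(Q||P) = Σ Q(x) log₂(Q(x)/P(x))

Computing term by term:
  Q(1)·log₂(Q(1)/P(1)) = (1/24)·log₂((1/24)/(1/4)) = -0.10771
  Q(2)·log₂(Q(2)/P(2)) = (1/24)·log₂((1/24)/(1/4)) = -0.10771
  Q(3)·log₂(Q(3)/P(3)) = (3/4)·log₂((3/4)/(1/4)) = 1.18872
  Q(4)·log₂(Q(4)/P(4)) = (1/6)·log₂((1/6)/(1/4)) = -0.09749

D_KL(Q||P) = -0.10771 - 0.10771 + 1.18872 - 0.09749 = 0.87581 ≈ 0.8758 bits

These are NOT equal (difference: 0.1667 bits). KL divergence is asymmetric: D_KL(P||Q) ≠ D_KL(Q||P) in general.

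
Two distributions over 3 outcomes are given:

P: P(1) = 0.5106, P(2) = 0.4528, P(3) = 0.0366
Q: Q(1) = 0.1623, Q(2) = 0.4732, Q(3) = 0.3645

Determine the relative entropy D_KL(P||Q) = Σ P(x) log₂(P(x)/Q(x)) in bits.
0.6941 bits

D_KL(P||Q) = Σ P(x) log₂(P(x)/Q(x))

Computing term by term:
  P(1)·log₂(P(1)/Q(1)) = 0.5106·log₂(0.5106/0.1623) = 0.84429
  P(2)·log₂(P(2)/Q(2)) = 0.4528·log₂(0.4528/0.4732) = -0.02879
  P(3)·log₂(P(3)/Q(3)) = 0.0366·log₂(0.0366/0.3645) = -0.12137

D_KL(P||Q) = 0.84429 - 0.02879 - 0.12137 = 0.69413 ≈ 0.6941 bits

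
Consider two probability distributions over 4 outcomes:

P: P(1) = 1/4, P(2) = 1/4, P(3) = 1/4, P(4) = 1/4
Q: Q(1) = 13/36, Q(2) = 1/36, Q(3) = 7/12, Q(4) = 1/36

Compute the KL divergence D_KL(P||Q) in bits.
1.1467 bits

D_KL(P||Q) = Σ P(x) log₂(P(x)/Q(x))

Computing term by term:
  P(1)·log₂(P(1)/Q(1)) = (1/4)·log₂((1/4)/(13/36)) = -0.13263
  P(2)·log₂(P(2)/Q(2)) = (1/4)·log₂((1/4)/(1/36)) = 0.79248
  P(3)·log₂(P(3)/Q(3)) = (1/4)·log₂((1/4)/(7/12)) = -0.30560
  P(4)·log₂(P(4)/Q(4)) = (1/4)·log₂((1/4)/(1/36)) = 0.79248

D_KL(P||Q) = -0.13263 + 0.79248 - 0.30560 + 0.79248 = 1.14673 ≈ 1.1467 bits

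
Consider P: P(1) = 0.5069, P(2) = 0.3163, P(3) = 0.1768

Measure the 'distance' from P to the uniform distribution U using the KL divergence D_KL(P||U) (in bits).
0.1209 bits

U(i) = 1/3 for all i

D_KL(P||U) = Σ P(x) log₂(P(x) / (1/3))
           = Σ P(x) log₂(P(x)) + log₂(3)
           = log₂(3) - H(P)

H(P) = -Σ P(x) log₂(P(x)):
  -P(1)·log₂(P(1)) = -(0.5069)·log₂(0.5069) = 0.49688
  -P(2)·log₂(P(2)) = -(0.3163)·log₂(0.3163) = 0.52526
  -P(3)·log₂(P(3)) = -(0.1768)·log₂(0.1768) = 0.44197
H(P) = 0.49688 + 0.52526 + 0.44197 = 1.46411 bits

log₂(3) = 1.58496 bits

D_KL(P||U) = 1.58496 - 1.46411 = 0.12085 ≈ 0.1209 bits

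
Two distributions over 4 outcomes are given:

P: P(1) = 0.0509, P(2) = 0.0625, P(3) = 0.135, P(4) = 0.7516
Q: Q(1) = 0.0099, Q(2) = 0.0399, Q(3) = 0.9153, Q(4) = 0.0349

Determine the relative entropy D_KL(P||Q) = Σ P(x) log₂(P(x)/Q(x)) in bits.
3.1165 bits

D_KL(P||Q) = Σ P(x) log₂(P(x)/Q(x))

Computing term by term:
  P(1)·log₂(P(1)/Q(1)) = 0.0509·log₂(0.0509/0.0099) = 0.12023
  P(2)·log₂(P(2)/Q(2)) = 0.0625·log₂(0.0625/0.0399) = 0.04047
  P(3)·log₂(P(3)/Q(3)) = 0.135·log₂(0.135/0.9153) = -0.37277
  P(4)·log₂(P(4)/Q(4)) = 0.7516·log₂(0.7516/0.0349) = 3.32859

D_KL(P||Q) = 0.12023 + 0.04047 - 0.37277 + 3.32859 = 3.11652 ≈ 3.1165 bits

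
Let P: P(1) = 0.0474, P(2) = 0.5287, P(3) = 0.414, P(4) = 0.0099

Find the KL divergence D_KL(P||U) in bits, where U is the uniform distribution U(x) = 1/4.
0.7127 bits

U(i) = 1/4 for all i

D_KL(P||U) = Σ P(x) log₂(P(x) / (1/4))
           = Σ P(x) log₂(P(x)) + log₂(4)
           = log₂(4) - H(P)

H(P) = -Σ P(x) log₂(P(x)):
  -P(1)·log₂(P(1)) = -(0.0474)·log₂(0.0474) = 0.20851
  -P(2)·log₂(P(2)) = -(0.5287)·log₂(0.5287) = 0.48613
  -P(3)·log₂(P(3)) = -(0.414)·log₂(0.414) = 0.52673
  -P(4)·log₂(P(4)) = -(0.0099)·log₂(0.0099) = 0.06592
H(P) = 0.20851 + 0.48613 + 0.52673 + 0.06592 = 1.28729 bits

log₂(4) = 2.00000 bits

D_KL(P||U) = 2.00000 - 1.28729 = 0.71271 ≈ 0.7127 bits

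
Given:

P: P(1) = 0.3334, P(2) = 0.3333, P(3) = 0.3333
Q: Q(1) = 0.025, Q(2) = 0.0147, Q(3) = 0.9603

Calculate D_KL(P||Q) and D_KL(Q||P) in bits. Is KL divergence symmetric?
D_KL(P||Q) = 2.2380 bits, D_KL(Q||P) = 1.3064 bits. No, KL divergence is not symmetric.

D_KL(P||Q) = Σ P(x) log₂(P(x)/Q(x))

Computing term by term:
  P(1)·log₂(P(1)/Q(1)) = 0.3334·log₂(0.3334/0.025) = 1.24600
  P(2)·log₂(P(2)/Q(2)) = 0.3333·log₂(0.3333/0.0147) = 1.50083
  P(3)·log₂(P(3)/Q(3)) = 0.3333·log₂(0.3333/0.9603) = -0.50884

D_KL(P||Q) = 1.24600 + 1.50083 - 0.50884 = 2.23799 ≈ 2.2380 bits

D_KL(Q||P) = Σ Q(x) log₂(Q(x)/P(x))

Computing term by term:
  Q(1)·log₂(Q(1)/P(1)) = 0.025·log₂(0.025/0.3334) = -0.09343
  Q(2)·log₂(Q(2)/P(2)) = 0.0147·log₂(0.0147/0.3333) = -0.06619
  Q(3)·log₂(Q(3)/P(3)) = 0.9603·log₂(0.9603/0.3333) = 1.46606

D_KL(Q||P) = -0.09343 - 0.06619 + 1.46606 = 1.30644 ≈ 1.3064 bits

These are NOT equal (difference: 0.9316 bits). KL divergence is asymmetric: D_KL(P||Q) ≠ D_KL(Q||P) in general.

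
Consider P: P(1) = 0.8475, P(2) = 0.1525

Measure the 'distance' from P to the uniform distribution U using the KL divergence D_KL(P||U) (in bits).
0.3839 bits

U(i) = 1/2 for all i

D_KL(P||U) = Σ P(x) log₂(P(x) / (1/2))
           = Σ P(x) log₂(P(x)) + log₂(2)
           = log₂(2) - H(P)

H(P) = -Σ P(x) log₂(P(x)):
  -P(1)·log₂(P(1)) = -(0.8475)·log₂(0.8475) = 0.20231
  -P(2)·log₂(P(2)) = -(0.1525)·log₂(0.1525) = 0.41375
H(P) = 0.20231 + 0.41375 = 0.61606 bits

log₂(2) = 1.00000 bits

D_KL(P||U) = 1.00000 - 0.61606 = 0.38394 ≈ 0.3839 bits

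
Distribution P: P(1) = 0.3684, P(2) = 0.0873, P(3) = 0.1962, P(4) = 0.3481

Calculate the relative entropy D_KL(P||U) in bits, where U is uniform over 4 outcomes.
0.1712 bits

U(i) = 1/4 for all i

D_KL(P||U) = Σ P(x) log₂(P(x) / (1/4))
           = Σ P(x) log₂(P(x)) + log₂(4)
           = log₂(4) - H(P)

H(P) = -Σ P(x) log₂(P(x)):
  -P(1)·log₂(P(1)) = -(0.3684)·log₂(0.3684) = 0.53074
  -P(2)·log₂(P(2)) = -(0.0873)·log₂(0.0873) = 0.30711
  -P(3)·log₂(P(3)) = -(0.1962)·log₂(0.1962) = 0.46099
  -P(4)·log₂(P(4)) = -(0.3481)·log₂(0.3481) = 0.52996
H(P) = 0.53074 + 0.30711 + 0.46099 + 0.52996 = 1.82880 bits

log₂(4) = 2.00000 bits

D_KL(P||U) = 2.00000 - 1.82880 = 0.17120 ≈ 0.1712 bits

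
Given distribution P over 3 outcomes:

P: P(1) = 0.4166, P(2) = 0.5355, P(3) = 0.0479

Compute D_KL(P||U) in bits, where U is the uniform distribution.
0.3662 bits

U(i) = 1/3 for all i

D_KL(P||U) = Σ P(x) log₂(P(x) / (1/3))
           = Σ P(x) log₂(P(x)) + log₂(3)
           = log₂(3) - H(P)

H(P) = -Σ P(x) log₂(P(x)):
  -P(1)·log₂(P(1)) = -(0.4166)·log₂(0.4166) = 0.52628
  -P(2)·log₂(P(2)) = -(0.5355)·log₂(0.5355) = 0.48251
  -P(3)·log₂(P(3)) = -(0.0479)·log₂(0.0479) = 0.20999
H(P) = 0.52628 + 0.48251 + 0.20999 = 1.21878 bits

log₂(3) = 1.58496 bits

D_KL(P||U) = 1.58496 - 1.21878 = 0.36618 ≈ 0.3662 bits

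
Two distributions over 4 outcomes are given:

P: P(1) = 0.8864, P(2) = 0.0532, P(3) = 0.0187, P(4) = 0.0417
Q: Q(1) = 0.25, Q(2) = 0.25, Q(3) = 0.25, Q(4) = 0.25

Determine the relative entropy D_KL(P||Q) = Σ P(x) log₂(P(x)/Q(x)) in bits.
1.3221 bits

D_KL(P||Q) = Σ P(x) log₂(P(x)/Q(x))

Computing term by term:
  P(1)·log₂(P(1)/Q(1)) = 0.8864·log₂(0.8864/0.25) = 1.61859
  P(2)·log₂(P(2)/Q(2)) = 0.0532·log₂(0.0532/0.25) = -0.11877
  P(3)·log₂(P(3)/Q(3)) = 0.0187·log₂(0.0187/0.25) = -0.06995
  P(4)·log₂(P(4)/Q(4)) = 0.0417·log₂(0.0417/0.25) = -0.10774

D_KL(P||Q) = 1.61859 - 0.11877 - 0.06995 - 0.10774 = 1.32213 ≈ 1.3221 bits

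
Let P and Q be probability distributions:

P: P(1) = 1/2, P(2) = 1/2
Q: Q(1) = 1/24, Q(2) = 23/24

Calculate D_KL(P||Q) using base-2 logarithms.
1.3232 bits

D_KL(P||Q) = Σ P(x) log₂(P(x)/Q(x))

Computing term by term:
  P(1)·log₂(P(1)/Q(1)) = (1/2)·log₂((1/2)/(1/24)) = 1.79248
  P(2)·log₂(P(2)/Q(2)) = (1/2)·log₂((1/2)/(23/24)) = -0.46930

D_KL(P||Q) = 1.79248 - 0.46930 = 1.32318 ≈ 1.3232 bits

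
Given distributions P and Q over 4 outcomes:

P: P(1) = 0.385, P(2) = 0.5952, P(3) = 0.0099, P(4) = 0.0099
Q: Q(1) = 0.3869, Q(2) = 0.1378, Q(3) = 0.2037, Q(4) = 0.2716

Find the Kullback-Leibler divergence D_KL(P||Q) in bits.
1.1631 bits

D_KL(P||Q) = Σ P(x) log₂(P(x)/Q(x))

Computing term by term:
  P(1)·log₂(P(1)/Q(1)) = 0.385·log₂(0.385/0.3869) = -0.00273
  P(2)·log₂(P(2)/Q(2)) = 0.5952·log₂(0.5952/0.1378) = 1.25635
  P(3)·log₂(P(3)/Q(3)) = 0.0099·log₂(0.0099/0.2037) = -0.04319
  P(4)·log₂(P(4)/Q(4)) = 0.0099·log₂(0.0099/0.2716) = -0.04730

D_KL(P||Q) = -0.00273 + 1.25635 - 0.04319 - 0.04730 = 1.16313 ≈ 1.1631 bits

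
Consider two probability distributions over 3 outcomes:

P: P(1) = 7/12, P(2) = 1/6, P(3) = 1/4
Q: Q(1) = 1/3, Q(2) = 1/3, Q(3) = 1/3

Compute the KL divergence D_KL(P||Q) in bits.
0.2005 bits

D_KL(P||Q) = Σ P(x) log₂(P(x)/Q(x))

Computing term by term:
  P(1)·log₂(P(1)/Q(1)) = (7/12)·log₂((7/12)/(1/3)) = 0.47096
  P(2)·log₂(P(2)/Q(2)) = (1/6)·log₂((1/6)/(1/3)) = -0.16667
  P(3)·log₂(P(3)/Q(3)) = (1/4)·log₂((1/4)/(1/3)) = -0.10376

D_KL(P||Q) = 0.47096 - 0.16667 - 0.10376 = 0.20053 ≈ 0.2005 bits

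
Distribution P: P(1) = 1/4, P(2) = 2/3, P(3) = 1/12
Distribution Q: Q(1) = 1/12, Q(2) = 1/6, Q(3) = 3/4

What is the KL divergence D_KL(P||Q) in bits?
1.4654 bits

D_KL(P||Q) = Σ P(x) log₂(P(x)/Q(x))

Computing term by term:
  P(1)·log₂(P(1)/Q(1)) = (1/4)·log₂((1/4)/(1/12)) = 0.39624
  P(2)·log₂(P(2)/Q(2)) = (2/3)·log₂((2/3)/(1/6)) = 1.33333
  P(3)·log₂(P(3)/Q(3)) = (1/12)·log₂((1/12)/(3/4)) = -0.26416

D_KL(P||Q) = 0.39624 + 1.33333 - 0.26416 = 1.46541 ≈ 1.4654 bits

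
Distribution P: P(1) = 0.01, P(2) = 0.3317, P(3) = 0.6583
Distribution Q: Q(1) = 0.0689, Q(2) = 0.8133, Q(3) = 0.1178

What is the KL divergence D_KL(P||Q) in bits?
1.1771 bits

D_KL(P||Q) = Σ P(x) log₂(P(x)/Q(x))

Computing term by term:
  P(1)·log₂(P(1)/Q(1)) = 0.01·log₂(0.01/0.0689) = -0.02785
  P(2)·log₂(P(2)/Q(2)) = 0.3317·log₂(0.3317/0.8133) = -0.42919
  P(3)·log₂(P(3)/Q(3)) = 0.6583·log₂(0.6583/0.1178) = 1.63417

D_KL(P||Q) = -0.02785 - 0.42919 + 1.63417 = 1.17713 ≈ 1.1771 bits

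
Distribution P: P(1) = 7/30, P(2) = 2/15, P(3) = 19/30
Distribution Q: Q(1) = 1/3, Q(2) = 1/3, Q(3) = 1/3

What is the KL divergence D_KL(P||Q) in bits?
0.2901 bits

D_KL(P||Q) = Σ P(x) log₂(P(x)/Q(x))

Computing term by term:
  P(1)·log₂(P(1)/Q(1)) = (7/30)·log₂((7/30)/(1/3)) = -0.12007
  P(2)·log₂(P(2)/Q(2)) = (2/15)·log₂((2/15)/(1/3)) = -0.17626
  P(3)·log₂(P(3)/Q(3)) = (19/30)·log₂((19/30)/(1/3)) = 0.58647

D_KL(P||Q) = -0.12007 - 0.17626 + 0.58647 = 0.29014 ≈ 0.2901 bits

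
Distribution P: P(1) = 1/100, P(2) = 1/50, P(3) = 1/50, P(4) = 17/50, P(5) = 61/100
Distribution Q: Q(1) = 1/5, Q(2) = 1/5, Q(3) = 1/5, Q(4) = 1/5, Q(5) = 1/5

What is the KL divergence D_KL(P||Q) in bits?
1.0656 bits

D_KL(P||Q) = Σ P(x) log₂(P(x)/Q(x))

Computing term by term:
  P(1)·log₂(P(1)/Q(1)) = (1/100)·log₂((1/100)/(1/5)) = -0.04322
  P(2)·log₂(P(2)/Q(2)) = (1/50)·log₂((1/50)/(1/5)) = -0.06644
  P(3)·log₂(P(3)/Q(3)) = (1/50)·log₂((1/50)/(1/5)) = -0.06644
  P(4)·log₂(P(4)/Q(4)) = (17/50)·log₂((17/50)/(1/5)) = 0.26028
  P(5)·log₂(P(5)/Q(5)) = (61/100)·log₂((61/100)/(1/5)) = 0.98137

D_KL(P||Q) = -0.04322 - 0.06644 - 0.06644 + 0.26028 + 0.98137 = 1.06555 ≈ 1.0656 bits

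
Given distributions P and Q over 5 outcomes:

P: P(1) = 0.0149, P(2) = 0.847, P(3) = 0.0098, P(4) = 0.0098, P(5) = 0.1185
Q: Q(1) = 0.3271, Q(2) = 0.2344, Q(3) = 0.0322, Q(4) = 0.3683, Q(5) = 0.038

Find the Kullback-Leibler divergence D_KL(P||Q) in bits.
1.6298 bits

D_KL(P||Q) = Σ P(x) log₂(P(x)/Q(x))

Computing term by term:
  P(1)·log₂(P(1)/Q(1)) = 0.0149·log₂(0.0149/0.3271) = -0.06640
  P(2)·log₂(P(2)/Q(2)) = 0.847·log₂(0.847/0.2344) = 1.56982
  P(3)·log₂(P(3)/Q(3)) = 0.0098·log₂(0.0098/0.0322) = -0.01682
  P(4)·log₂(P(4)/Q(4)) = 0.0098·log₂(0.0098/0.3683) = -0.05127
  P(5)·log₂(P(5)/Q(5)) = 0.1185·log₂(0.1185/0.038) = 0.19444

D_KL(P||Q) = -0.06640 + 1.56982 - 0.01682 - 0.05127 + 0.19444 = 1.62977 ≈ 1.6298 bits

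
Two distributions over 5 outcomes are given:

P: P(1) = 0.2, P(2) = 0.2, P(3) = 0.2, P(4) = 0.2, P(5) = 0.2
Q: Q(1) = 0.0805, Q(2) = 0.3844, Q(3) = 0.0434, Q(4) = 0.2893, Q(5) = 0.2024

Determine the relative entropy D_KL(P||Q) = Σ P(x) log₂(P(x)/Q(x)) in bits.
0.4050 bits

D_KL(P||Q) = Σ P(x) log₂(P(x)/Q(x))

Computing term by term:
  P(1)·log₂(P(1)/Q(1)) = 0.2·log₂(0.2/0.0805) = 0.26259
  P(2)·log₂(P(2)/Q(2)) = 0.2·log₂(0.2/0.3844) = -0.18852
  P(3)·log₂(P(3)/Q(3)) = 0.2·log₂(0.2/0.0434) = 0.44085
  P(4)·log₂(P(4)/Q(4)) = 0.2·log₂(0.2/0.2893) = -0.10651
  P(5)·log₂(P(5)/Q(5)) = 0.2·log₂(0.2/0.2024) = -0.00344

D_KL(P||Q) = 0.26259 - 0.18852 + 0.44085 - 0.10651 - 0.00344 = 0.40497 ≈ 0.4050 bits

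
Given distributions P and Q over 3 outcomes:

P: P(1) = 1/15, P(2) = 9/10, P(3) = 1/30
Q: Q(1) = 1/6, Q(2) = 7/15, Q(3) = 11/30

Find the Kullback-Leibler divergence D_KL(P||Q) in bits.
0.6493 bits

D_KL(P||Q) = Σ P(x) log₂(P(x)/Q(x))

Computing term by term:
  P(1)·log₂(P(1)/Q(1)) = (1/15)·log₂((1/15)/(1/6)) = -0.08813
  P(2)·log₂(P(2)/Q(2)) = (9/10)·log₂((9/10)/(7/15)) = 0.85278
  P(3)·log₂(P(3)/Q(3)) = (1/30)·log₂((1/30)/(11/30)) = -0.11531

D_KL(P||Q) = -0.08813 + 0.85278 - 0.11531 = 0.64934 ≈ 0.6493 bits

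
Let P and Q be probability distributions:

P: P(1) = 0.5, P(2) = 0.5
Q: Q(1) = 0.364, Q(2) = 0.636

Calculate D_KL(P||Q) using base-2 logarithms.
0.0554 bits

D_KL(P||Q) = Σ P(x) log₂(P(x)/Q(x))

Computing term by term:
  P(1)·log₂(P(1)/Q(1)) = 0.5·log₂(0.5/0.364) = 0.22899
  P(2)·log₂(P(2)/Q(2)) = 0.5·log₂(0.5/0.636) = -0.17355

D_KL(P||Q) = 0.22899 - 0.17355 = 0.05544 ≈ 0.0554 bits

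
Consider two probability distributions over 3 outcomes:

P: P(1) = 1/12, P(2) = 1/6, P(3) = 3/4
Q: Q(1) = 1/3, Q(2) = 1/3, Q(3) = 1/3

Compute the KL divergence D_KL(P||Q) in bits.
0.5441 bits

D_KL(P||Q) = Σ P(x) log₂(P(x)/Q(x))

Computing term by term:
  P(1)·log₂(P(1)/Q(1)) = (1/12)·log₂((1/12)/(1/3)) = -0.16667
  P(2)·log₂(P(2)/Q(2)) = (1/6)·log₂((1/6)/(1/3)) = -0.16667
  P(3)·log₂(P(3)/Q(3)) = (3/4)·log₂((3/4)/(1/3)) = 0.87744

D_KL(P||Q) = -0.16667 - 0.16667 + 0.87744 = 0.54410 ≈ 0.5441 bits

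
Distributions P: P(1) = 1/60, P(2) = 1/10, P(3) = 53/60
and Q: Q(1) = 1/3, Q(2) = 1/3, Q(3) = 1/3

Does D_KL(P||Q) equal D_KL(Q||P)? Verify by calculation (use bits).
D_KL(P||Q) = 0.9962 bits, D_KL(Q||P) = 1.5510 bits. No — D_KL(P||Q) ≠ D_KL(Q||P) for this pair.

D_KL(P||Q) = Σ P(x) log₂(P(x)/Q(x))

Computing term by term:
  P(1)·log₂(P(1)/Q(1)) = (1/60)·log₂((1/60)/(1/3)) = -0.07203
  P(2)·log₂(P(2)/Q(2)) = (1/10)·log₂((1/10)/(1/3)) = -0.17370
  P(3)·log₂(P(3)/Q(3)) = (53/60)·log₂((53/60)/(1/3)) = 1.24196

D_KL(P||Q) = -0.07203 - 0.17370 + 1.24196 = 0.99623 ≈ 0.9962 bits

D_KL(Q||P) = Σ Q(x) log₂(Q(x)/P(x))

Computing term by term:
  Q(1)·log₂(Q(1)/P(1)) = (1/3)·log₂((1/3)/(1/60)) = 1.44064
  Q(2)·log₂(Q(2)/P(2)) = (1/3)·log₂((1/3)/(1/10)) = 0.57899
  Q(3)·log₂(Q(3)/P(3)) = (1/3)·log₂((1/3)/(53/60)) = -0.46866

D_KL(Q||P) = 1.44064 + 0.57899 - 0.46866 = 1.55097 ≈ 1.5510 bits

These are NOT equal (difference: 0.5548 bits). KL divergence is asymmetric: D_KL(P||Q) ≠ D_KL(Q||P) in general.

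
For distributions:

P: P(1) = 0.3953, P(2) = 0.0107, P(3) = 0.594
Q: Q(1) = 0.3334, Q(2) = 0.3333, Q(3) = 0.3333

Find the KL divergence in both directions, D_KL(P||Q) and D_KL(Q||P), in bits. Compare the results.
D_KL(P||Q) = 0.5392 bits, D_KL(Q||P) = 1.2938 bits. D_KL(Q||P) is larger than D_KL(P||Q) by 0.7546 bits; the two directions differ.

D_KL(P||Q) = Σ P(x) log₂(P(x)/Q(x))

Computing term by term:
  P(1)·log₂(P(1)/Q(1)) = 0.3953·log₂(0.3953/0.3334) = 0.09712
  P(2)·log₂(P(2)/Q(2)) = 0.0107·log₂(0.0107/0.3333) = -0.05308
  P(3)·log₂(P(3)/Q(3)) = 0.594·log₂(0.594/0.3333) = 0.49518

D_KL(P||Q) = 0.09712 - 0.05308 + 0.49518 = 0.53922 ≈ 0.5392 bits

D_KL(Q||P) = Σ Q(x) log₂(Q(x)/P(x))

Computing term by term:
  Q(1)·log₂(Q(1)/P(1)) = 0.3334·log₂(0.3334/0.3953) = -0.08191
  Q(2)·log₂(Q(2)/P(2)) = 0.3333·log₂(0.3333/0.0107) = 1.65355
  Q(3)·log₂(Q(3)/P(3)) = 0.3333·log₂(0.3333/0.594) = -0.27785

D_KL(Q||P) = -0.08191 + 1.65355 - 0.27785 = 1.29379 ≈ 1.2938 bits

These are NOT equal (difference: 0.7546 bits). KL divergence is asymmetric: D_KL(P||Q) ≠ D_KL(Q||P) in general.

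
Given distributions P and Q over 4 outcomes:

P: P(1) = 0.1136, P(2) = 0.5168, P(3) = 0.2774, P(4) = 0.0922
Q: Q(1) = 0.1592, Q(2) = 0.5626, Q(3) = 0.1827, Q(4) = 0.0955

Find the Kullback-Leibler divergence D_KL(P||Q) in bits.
0.0438 bits

D_KL(P||Q) = Σ P(x) log₂(P(x)/Q(x))

Computing term by term:
  P(1)·log₂(P(1)/Q(1)) = 0.1136·log₂(0.1136/0.1592) = -0.05531
  P(2)·log₂(P(2)/Q(2)) = 0.5168·log₂(0.5168/0.5626) = -0.06331
  P(3)·log₂(P(3)/Q(3)) = 0.2774·log₂(0.2774/0.1827) = 0.16713
  P(4)·log₂(P(4)/Q(4)) = 0.0922·log₂(0.0922/0.0955) = -0.00468

D_KL(P||Q) = -0.05531 - 0.06331 + 0.16713 - 0.00468 = 0.04383 ≈ 0.0438 bits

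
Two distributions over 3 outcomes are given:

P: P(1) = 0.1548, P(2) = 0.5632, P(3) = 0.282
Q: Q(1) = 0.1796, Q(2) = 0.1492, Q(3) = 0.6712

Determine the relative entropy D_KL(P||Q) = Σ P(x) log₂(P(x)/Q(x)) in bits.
0.6933 bits

D_KL(P||Q) = Σ P(x) log₂(P(x)/Q(x))

Computing term by term:
  P(1)·log₂(P(1)/Q(1)) = 0.1548·log₂(0.1548/0.1796) = -0.03319
  P(2)·log₂(P(2)/Q(2)) = 0.5632·log₂(0.5632/0.1492) = 1.07932
  P(3)·log₂(P(3)/Q(3)) = 0.282·log₂(0.282/0.6712) = -0.35280

D_KL(P||Q) = -0.03319 + 1.07932 - 0.35280 = 0.69333 ≈ 0.6933 bits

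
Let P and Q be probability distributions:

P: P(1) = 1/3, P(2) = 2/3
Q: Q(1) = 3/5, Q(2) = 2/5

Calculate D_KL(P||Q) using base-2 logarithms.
0.2086 bits

D_KL(P||Q) = Σ P(x) log₂(P(x)/Q(x))

Computing term by term:
  P(1)·log₂(P(1)/Q(1)) = (1/3)·log₂((1/3)/(3/5)) = -0.28267
  P(2)·log₂(P(2)/Q(2)) = (2/3)·log₂((2/3)/(2/5)) = 0.49131

D_KL(P||Q) = -0.28267 + 0.49131 = 0.20864 ≈ 0.2086 bits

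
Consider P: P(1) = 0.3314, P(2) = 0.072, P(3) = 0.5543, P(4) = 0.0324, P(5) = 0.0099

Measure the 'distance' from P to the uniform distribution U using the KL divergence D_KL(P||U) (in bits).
0.8225 bits

U(i) = 1/5 for all i

D_KL(P||U) = Σ P(x) log₂(P(x) / (1/5))
           = Σ P(x) log₂(P(x)) + log₂(5)
           = log₂(5) - H(P)

H(P) = -Σ P(x) log₂(P(x)):
  -P(1)·log₂(P(1)) = -(0.3314)·log₂(0.3314) = 0.52804
  -P(2)·log₂(P(2)) = -(0.072)·log₂(0.072) = 0.27330
  -P(3)·log₂(P(3)) = -(0.5543)·log₂(0.5543) = 0.47185
  -P(4)·log₂(P(4)) = -(0.0324)·log₂(0.0324) = 0.16031
  -P(5)·log₂(P(5)) = -(0.0099)·log₂(0.0099) = 0.06592
H(P) = 0.52804 + 0.27330 + 0.47185 + 0.16031 + 0.06592 = 1.49942 bits

log₂(5) = 2.32193 bits

D_KL(P||U) = 2.32193 - 1.49942 = 0.82251 ≈ 0.8225 bits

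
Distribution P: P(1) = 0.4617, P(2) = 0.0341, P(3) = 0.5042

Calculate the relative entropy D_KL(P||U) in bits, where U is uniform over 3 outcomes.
0.4059 bits

U(i) = 1/3 for all i

D_KL(P||U) = Σ P(x) log₂(P(x) / (1/3))
           = Σ P(x) log₂(P(x)) + log₂(3)
           = log₂(3) - H(P)

H(P) = -Σ P(x) log₂(P(x)):
  -P(1)·log₂(P(1)) = -(0.4617)·log₂(0.4617) = 0.51478
  -P(2)·log₂(P(2)) = -(0.0341)·log₂(0.0341) = 0.16621
  -P(3)·log₂(P(3)) = -(0.5042)·log₂(0.5042) = 0.49812
H(P) = 0.51478 + 0.16621 + 0.49812 = 1.17911 bits

log₂(3) = 1.58496 bits

D_KL(P||U) = 1.58496 - 1.17911 = 0.40585 ≈ 0.4059 bits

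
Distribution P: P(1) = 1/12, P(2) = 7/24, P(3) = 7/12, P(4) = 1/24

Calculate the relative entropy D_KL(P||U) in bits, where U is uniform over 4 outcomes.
0.5381 bits

U(i) = 1/4 for all i

D_KL(P||U) = Σ P(x) log₂(P(x) / (1/4))
           = Σ P(x) log₂(P(x)) + log₂(4)
           = log₂(4) - H(P)

H(P) = -Σ P(x) log₂(P(x)):
  -P(1)·log₂(P(1)) = -(1/12)·log₂(1/12) = 0.29875
  -P(2)·log₂(P(2)) = -(7/24)·log₂(7/24) = 0.51847
  -P(3)·log₂(P(3)) = -(7/12)·log₂(7/12) = 0.45360
  -P(4)·log₂(P(4)) = -(1/24)·log₂(1/24) = 0.19104
H(P) = 0.29875 + 0.51847 + 0.45360 + 0.19104 = 1.46186 bits

log₂(4) = 2.00000 bits

D_KL(P||U) = 2.00000 - 1.46186 = 0.53814 ≈ 0.5381 bits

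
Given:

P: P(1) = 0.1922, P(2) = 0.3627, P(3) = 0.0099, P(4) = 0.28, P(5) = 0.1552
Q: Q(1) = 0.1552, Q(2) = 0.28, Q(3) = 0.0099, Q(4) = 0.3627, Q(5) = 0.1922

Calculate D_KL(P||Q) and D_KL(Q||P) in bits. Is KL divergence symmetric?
D_KL(P||Q) = 0.0423 bits, D_KL(Q||P) = 0.0423 bits. The two values coincide for this particular pair, but no — KL divergence is not symmetric in general.

D_KL(P||Q) = Σ P(x) log₂(P(x)/Q(x))

Computing term by term:
  P(1)·log₂(P(1)/Q(1)) = 0.1922·log₂(0.1922/0.1552) = 0.05929
  P(2)·log₂(P(2)/Q(2)) = 0.3627·log₂(0.3627/0.28) = 0.13541
  P(3)·log₂(P(3)/Q(3)) = 0.0099·log₂(0.0099/0.0099) = 0.00000
  P(4)·log₂(P(4)/Q(4)) = 0.28·log₂(0.28/0.3627) = -0.10454
  P(5)·log₂(P(5)/Q(5)) = 0.1552·log₂(0.1552/0.1922) = -0.04788

D_KL(P||Q) = 0.05929 + 0.13541 + 0.00000 - 0.10454 - 0.04788 = 0.04228 ≈ 0.0423 bits

D_KL(Q||P) = Σ Q(x) log₂(Q(x)/P(x))

Computing term by term:
  Q(1)·log₂(Q(1)/P(1)) = 0.1552·log₂(0.1552/0.1922) = -0.04788
  Q(2)·log₂(Q(2)/P(2)) = 0.28·log₂(0.28/0.3627) = -0.10454
  Q(3)·log₂(Q(3)/P(3)) = 0.0099·log₂(0.0099/0.0099) = 0.00000
  Q(4)·log₂(Q(4)/P(4)) = 0.3627·log₂(0.3627/0.28) = 0.13541
  Q(5)·log₂(Q(5)/P(5)) = 0.1922·log₂(0.1922/0.1552) = 0.05929

D_KL(Q||P) = -0.04788 - 0.10454 + 0.00000 + 0.13541 + 0.05929 = 0.04228 ≈ 0.0423 bits

These ARE equal here. Q is P with outcomes relabeled (Q(1) = P(5), Q(2) = P(4), Q(4) = P(2), Q(5) = P(1)) by a relabeling that is its own inverse, so the two sums contain exactly the same terms in a different order. This is a special case — KL divergence is not symmetric in general: D_KL(P||Q) ≠ D_KL(Q||P) for most P, Q.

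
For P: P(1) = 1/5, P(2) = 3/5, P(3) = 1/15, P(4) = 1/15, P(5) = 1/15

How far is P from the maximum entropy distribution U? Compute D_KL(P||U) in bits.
0.6340 bits

U(i) = 1/5 for all i

D_KL(P||U) = Σ P(x) log₂(P(x) / (1/5))
           = Σ P(x) log₂(P(x)) + log₂(5)
           = log₂(5) - H(P)

H(P) = -Σ P(x) log₂(P(x)):
  -P(1)·log₂(P(1)) = -(1/5)·log₂(1/5) = 0.46439
  -P(2)·log₂(P(2)) = -(3/5)·log₂(3/5) = 0.44218
  -P(3)·log₂(P(3)) = -(1/15)·log₂(1/15) = 0.26046
  -P(4)·log₂(P(4)) = -(1/15)·log₂(1/15) = 0.26046
  -P(5)·log₂(P(5)) = -(1/15)·log₂(1/15) = 0.26046
H(P) = 0.46439 + 0.44218 + 0.26046 + 0.26046 + 0.26046 = 1.68795 bits

log₂(5) = 2.32193 bits

D_KL(P||U) = 2.32193 - 1.68795 = 0.63398 ≈ 0.6340 bits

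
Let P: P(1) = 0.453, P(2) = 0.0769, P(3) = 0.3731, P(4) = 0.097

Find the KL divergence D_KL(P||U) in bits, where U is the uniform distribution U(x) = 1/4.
0.3407 bits

U(i) = 1/4 for all i

D_KL(P||U) = Σ P(x) log₂(P(x) / (1/4))
           = Σ P(x) log₂(P(x)) + log₂(4)
           = log₂(4) - H(P)

H(P) = -Σ P(x) log₂(P(x)):
  -P(1)·log₂(P(1)) = -(0.453)·log₂(0.453) = 0.51751
  -P(2)·log₂(P(2)) = -(0.0769)·log₂(0.0769) = 0.28460
  -P(3)·log₂(P(3)) = -(0.3731)·log₂(0.3731) = 0.53068
  -P(4)·log₂(P(4)) = -(0.097)·log₂(0.097) = 0.32649
H(P) = 0.51751 + 0.28460 + 0.53068 + 0.32649 = 1.65928 bits

log₂(4) = 2.00000 bits

D_KL(P||U) = 2.00000 - 1.65928 = 0.34072 ≈ 0.3407 bits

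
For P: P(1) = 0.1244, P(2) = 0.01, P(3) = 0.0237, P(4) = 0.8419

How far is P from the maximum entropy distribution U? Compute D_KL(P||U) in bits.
1.2225 bits

U(i) = 1/4 for all i

D_KL(P||U) = Σ P(x) log₂(P(x) / (1/4))
           = Σ P(x) log₂(P(x)) + log₂(4)
           = log₂(4) - H(P)

H(P) = -Σ P(x) log₂(P(x)):
  -P(1)·log₂(P(1)) = -(0.1244)·log₂(0.1244) = 0.37406
  -P(2)·log₂(P(2)) = -(0.01)·log₂(0.01) = 0.06644
  -P(3)·log₂(P(3)) = -(0.0237)·log₂(0.0237) = 0.12796
  -P(4)·log₂(P(4)) = -(0.8419)·log₂(0.8419) = 0.20903
H(P) = 0.37406 + 0.06644 + 0.12796 + 0.20903 = 0.77749 bits

log₂(4) = 2.00000 bits

D_KL(P||U) = 2.00000 - 0.77749 = 1.22251 ≈ 1.2225 bits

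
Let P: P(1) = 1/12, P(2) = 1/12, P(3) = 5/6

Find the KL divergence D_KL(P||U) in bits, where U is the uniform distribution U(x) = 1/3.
0.7683 bits

U(i) = 1/3 for all i

D_KL(P||U) = Σ P(x) log₂(P(x) / (1/3))
           = Σ P(x) log₂(P(x)) + log₂(3)
           = log₂(3) - H(P)

H(P) = -Σ P(x) log₂(P(x)):
  -P(1)·log₂(P(1)) = -(1/12)·log₂(1/12) = 0.29875
  -P(2)·log₂(P(2)) = -(1/12)·log₂(1/12) = 0.29875
  -P(3)·log₂(P(3)) = -(5/6)·log₂(5/6) = 0.21920
H(P) = 0.29875 + 0.29875 + 0.21920 = 0.81670 bits

log₂(3) = 1.58496 bits

D_KL(P||U) = 1.58496 - 0.81670 = 0.76826 ≈ 0.7683 bits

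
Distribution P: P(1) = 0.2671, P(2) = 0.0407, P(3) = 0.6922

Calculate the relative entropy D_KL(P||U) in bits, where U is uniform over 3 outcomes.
0.5209 bits

U(i) = 1/3 for all i

D_KL(P||U) = Σ P(x) log₂(P(x) / (1/3))
           = Σ P(x) log₂(P(x)) + log₂(3)
           = log₂(3) - H(P)

H(P) = -Σ P(x) log₂(P(x)):
  -P(1)·log₂(P(1)) = -(0.2671)·log₂(0.2671) = 0.50870
  -P(2)·log₂(P(2)) = -(0.0407)·log₂(0.0407) = 0.18799
  -P(3)·log₂(P(3)) = -(0.6922)·log₂(0.6922) = 0.36738
H(P) = 0.50870 + 0.18799 + 0.36738 = 1.06407 bits

log₂(3) = 1.58496 bits

D_KL(P||U) = 1.58496 - 1.06407 = 0.52089 ≈ 0.5209 bits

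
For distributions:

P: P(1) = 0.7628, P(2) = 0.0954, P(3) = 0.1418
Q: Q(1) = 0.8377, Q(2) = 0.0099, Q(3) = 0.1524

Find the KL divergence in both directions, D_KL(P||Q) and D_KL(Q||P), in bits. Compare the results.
D_KL(P||Q) = 0.1940 bits, D_KL(Q||P) = 0.0967 bits. D_KL(P||Q) is larger than D_KL(Q||P) by 0.0973 bits; the two directions differ.

D_KL(P||Q) = Σ P(x) log₂(P(x)/Q(x))

Computing term by term:
  P(1)·log₂(P(1)/Q(1)) = 0.7628·log₂(0.7628/0.8377) = -0.10308
  P(2)·log₂(P(2)/Q(2)) = 0.0954·log₂(0.0954/0.0099) = 0.31181
  P(3)·log₂(P(3)/Q(3)) = 0.1418·log₂(0.1418/0.1524) = -0.01475

D_KL(P||Q) = -0.10308 + 0.31181 - 0.01475 = 0.19398 ≈ 0.1940 bits

D_KL(Q||P) = Σ Q(x) log₂(Q(x)/P(x))

Computing term by term:
  Q(1)·log₂(Q(1)/P(1)) = 0.8377·log₂(0.8377/0.7628) = 0.11320
  Q(2)·log₂(Q(2)/P(2)) = 0.0099·log₂(0.0099/0.0954) = -0.03236
  Q(3)·log₂(Q(3)/P(3)) = 0.1524·log₂(0.1524/0.1418) = 0.01585

D_KL(Q||P) = 0.11320 - 0.03236 + 0.01585 = 0.09669 ≈ 0.0967 bits

These are NOT equal (difference: 0.0973 bits). KL divergence is asymmetric: D_KL(P||Q) ≠ D_KL(Q||P) in general.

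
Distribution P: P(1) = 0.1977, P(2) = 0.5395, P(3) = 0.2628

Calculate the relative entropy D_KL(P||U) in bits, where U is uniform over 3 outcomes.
0.1356 bits

U(i) = 1/3 for all i

D_KL(P||U) = Σ P(x) log₂(P(x) / (1/3))
           = Σ P(x) log₂(P(x)) + log₂(3)
           = log₂(3) - H(P)

H(P) = -Σ P(x) log₂(P(x)):
  -P(1)·log₂(P(1)) = -(0.1977)·log₂(0.1977) = 0.46234
  -P(2)·log₂(P(2)) = -(0.5395)·log₂(0.5395) = 0.48032
  -P(3)·log₂(P(3)) = -(0.2628)·log₂(0.2628) = 0.50667
H(P) = 0.46234 + 0.48032 + 0.50667 = 1.44933 bits

log₂(3) = 1.58496 bits

D_KL(P||U) = 1.58496 - 1.44933 = 0.13563 ≈ 0.1356 bits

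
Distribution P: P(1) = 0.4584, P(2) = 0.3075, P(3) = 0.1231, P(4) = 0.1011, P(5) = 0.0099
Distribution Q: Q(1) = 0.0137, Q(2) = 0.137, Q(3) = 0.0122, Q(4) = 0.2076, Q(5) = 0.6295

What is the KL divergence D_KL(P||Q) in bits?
2.9264 bits

D_KL(P||Q) = Σ P(x) log₂(P(x)/Q(x))

Computing term by term:
  P(1)·log₂(P(1)/Q(1)) = 0.4584·log₂(0.4584/0.0137) = 2.32150
  P(2)·log₂(P(2)/Q(2)) = 0.3075·log₂(0.3075/0.137) = 0.35867
  P(3)·log₂(P(3)/Q(3)) = 0.1231·log₂(0.1231/0.0122) = 0.41052
  P(4)·log₂(P(4)/Q(4)) = 0.1011·log₂(0.1011/0.2076) = -0.10494
  P(5)·log₂(P(5)/Q(5)) = 0.0099·log₂(0.0099/0.6295) = -0.05931

D_KL(P||Q) = 2.32150 + 0.35867 + 0.41052 - 0.10494 - 0.05931 = 2.92644 ≈ 2.9264 bits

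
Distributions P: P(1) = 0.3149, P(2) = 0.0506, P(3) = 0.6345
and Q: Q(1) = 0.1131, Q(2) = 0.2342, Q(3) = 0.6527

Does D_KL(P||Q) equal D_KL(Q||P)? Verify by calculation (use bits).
D_KL(P||Q) = 0.3275 bits, D_KL(Q||P) = 0.3773 bits. No — D_KL(P||Q) ≠ D_KL(Q||P) for this pair.

D_KL(P||Q) = Σ P(x) log₂(P(x)/Q(x))

Computing term by term:
  P(1)·log₂(P(1)/Q(1)) = 0.3149·log₂(0.3149/0.1131) = 0.46520
  P(2)·log₂(P(2)/Q(2)) = 0.0506·log₂(0.0506/0.2342) = -0.11185
  P(3)·log₂(P(3)/Q(3)) = 0.6345·log₂(0.6345/0.6527) = -0.02589

D_KL(P||Q) = 0.46520 - 0.11185 - 0.02589 = 0.32746 ≈ 0.3275 bits

D_KL(Q||P) = Σ Q(x) log₂(Q(x)/P(x))

Computing term by term:
  Q(1)·log₂(Q(1)/P(1)) = 0.1131·log₂(0.1131/0.3149) = -0.16708
  Q(2)·log₂(Q(2)/P(2)) = 0.2342·log₂(0.2342/0.0506) = 0.51771
  Q(3)·log₂(Q(3)/P(3)) = 0.6527·log₂(0.6527/0.6345) = 0.02663

D_KL(Q||P) = -0.16708 + 0.51771 + 0.02663 = 0.37726 ≈ 0.3773 bits

These are NOT equal (difference: 0.0498 bits). KL divergence is asymmetric: D_KL(P||Q) ≠ D_KL(Q||P) in general.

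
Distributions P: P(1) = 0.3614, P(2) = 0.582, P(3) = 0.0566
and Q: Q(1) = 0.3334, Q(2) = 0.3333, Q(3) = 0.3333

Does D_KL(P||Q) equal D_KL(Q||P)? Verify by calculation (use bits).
D_KL(P||Q) = 0.3653 bits, D_KL(Q||P) = 0.5457 bits. No — D_KL(P||Q) ≠ D_KL(Q||P) for this pair.

D_KL(P||Q) = Σ P(x) log₂(P(x)/Q(x))

Computing term by term:
  P(1)·log₂(P(1)/Q(1)) = 0.3614·log₂(0.3614/0.3334) = 0.04205
  P(2)·log₂(P(2)/Q(2)) = 0.582·log₂(0.582/0.3333) = 0.46804
  P(3)·log₂(P(3)/Q(3)) = 0.0566·log₂(0.0566/0.3333) = -0.14478

D_KL(P||Q) = 0.04205 + 0.46804 - 0.14478 = 0.36531 ≈ 0.3653 bits

D_KL(Q||P) = Σ Q(x) log₂(Q(x)/P(x))

Computing term by term:
  Q(1)·log₂(Q(1)/P(1)) = 0.3334·log₂(0.3334/0.3614) = -0.03879
  Q(2)·log₂(Q(2)/P(2)) = 0.3333·log₂(0.3333/0.582) = -0.26804
  Q(3)·log₂(Q(3)/P(3)) = 0.3333·log₂(0.3333/0.0566) = 0.85256

D_KL(Q||P) = -0.03879 - 0.26804 + 0.85256 = 0.54573 ≈ 0.5457 bits

These are NOT equal (difference: 0.1804 bits). KL divergence is asymmetric: D_KL(P||Q) ≠ D_KL(Q||P) in general.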